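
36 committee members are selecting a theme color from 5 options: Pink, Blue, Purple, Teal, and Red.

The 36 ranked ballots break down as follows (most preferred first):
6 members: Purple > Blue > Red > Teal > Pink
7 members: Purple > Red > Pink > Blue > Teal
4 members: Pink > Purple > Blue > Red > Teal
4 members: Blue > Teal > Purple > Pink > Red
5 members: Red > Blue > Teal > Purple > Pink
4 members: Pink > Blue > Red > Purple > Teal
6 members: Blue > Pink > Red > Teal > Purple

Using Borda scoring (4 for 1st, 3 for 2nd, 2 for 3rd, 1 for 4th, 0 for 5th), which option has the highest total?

Pink: 6×0 + 7×2 + 4×4 + 4×1 + 5×0 + 4×4 + 6×3 = 68
Blue: 6×3 + 7×1 + 4×2 + 4×4 + 5×3 + 4×3 + 6×4 = 100
Purple: 6×4 + 7×4 + 4×3 + 4×2 + 5×1 + 4×1 + 6×0 = 81
Teal: 6×1 + 7×0 + 4×0 + 4×3 + 5×2 + 4×0 + 6×1 = 34
Red: 6×2 + 7×3 + 4×1 + 4×0 + 5×4 + 4×2 + 6×2 = 77

Blue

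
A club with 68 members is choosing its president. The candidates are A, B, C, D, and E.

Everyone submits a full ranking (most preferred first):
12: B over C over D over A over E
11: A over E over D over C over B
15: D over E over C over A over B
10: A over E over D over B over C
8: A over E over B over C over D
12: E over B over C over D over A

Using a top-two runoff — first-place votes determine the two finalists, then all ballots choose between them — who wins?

D

Round 1 first-place votes: A 29, B 12, C 0, D 15, E 12. A and D advance.
Runoff: A is ranked above D on 29 ballots, D above A on 39.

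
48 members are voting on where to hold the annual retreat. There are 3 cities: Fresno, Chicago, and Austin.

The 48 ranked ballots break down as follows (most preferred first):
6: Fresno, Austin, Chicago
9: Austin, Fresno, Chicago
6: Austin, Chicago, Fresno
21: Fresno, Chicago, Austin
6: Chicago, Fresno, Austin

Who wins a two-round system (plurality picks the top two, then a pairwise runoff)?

Round 1 first-place votes: Fresno 27, Chicago 6, Austin 15. Fresno and Austin advance.
Runoff: Fresno is ranked above Austin on 33 ballots, Austin above Fresno on 15.

Fresno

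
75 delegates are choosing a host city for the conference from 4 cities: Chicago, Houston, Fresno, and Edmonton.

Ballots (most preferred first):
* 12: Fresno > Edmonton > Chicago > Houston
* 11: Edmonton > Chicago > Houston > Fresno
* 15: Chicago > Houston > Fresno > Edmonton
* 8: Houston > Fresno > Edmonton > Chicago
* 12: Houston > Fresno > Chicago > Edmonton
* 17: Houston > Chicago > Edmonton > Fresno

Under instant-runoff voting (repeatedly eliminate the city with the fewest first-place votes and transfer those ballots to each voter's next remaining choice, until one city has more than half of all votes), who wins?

Chicago

Round 1: Chicago 15, Houston 37, Fresno 12, Edmonton 11. Edmonton eliminated.
Round 2: Chicago 26, Houston 37, Fresno 12. Fresno eliminated.
Round 3: Chicago 38, Houston 37. Chicago has a majority (≥38).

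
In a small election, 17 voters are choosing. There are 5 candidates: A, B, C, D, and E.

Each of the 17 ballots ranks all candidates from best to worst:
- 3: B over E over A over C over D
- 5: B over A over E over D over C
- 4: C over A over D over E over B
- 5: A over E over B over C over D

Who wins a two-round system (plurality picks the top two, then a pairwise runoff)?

Round 1 first-place votes: A 5, B 8, C 4, D 0, E 0. B and A advance.
Runoff: B is ranked above A on 8 ballots, A above B on 9.

A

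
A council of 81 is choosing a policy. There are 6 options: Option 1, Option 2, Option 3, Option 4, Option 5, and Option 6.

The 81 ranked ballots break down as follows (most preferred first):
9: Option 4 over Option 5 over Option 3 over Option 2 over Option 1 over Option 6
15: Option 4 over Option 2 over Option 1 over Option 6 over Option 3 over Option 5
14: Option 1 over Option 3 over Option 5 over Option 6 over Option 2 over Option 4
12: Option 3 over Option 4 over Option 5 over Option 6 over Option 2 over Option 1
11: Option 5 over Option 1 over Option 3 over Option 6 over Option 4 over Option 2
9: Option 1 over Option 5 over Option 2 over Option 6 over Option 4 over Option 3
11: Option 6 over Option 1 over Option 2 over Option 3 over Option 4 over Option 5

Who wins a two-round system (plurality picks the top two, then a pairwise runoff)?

Option 1

Round 1 first-place votes: Option 1 23, Option 2 0, Option 3 12, Option 4 24, Option 5 11, Option 6 11. Option 4 and Option 1 advance.
Runoff: Option 4 is ranked above Option 1 on 36 ballots, Option 1 above Option 4 on 45.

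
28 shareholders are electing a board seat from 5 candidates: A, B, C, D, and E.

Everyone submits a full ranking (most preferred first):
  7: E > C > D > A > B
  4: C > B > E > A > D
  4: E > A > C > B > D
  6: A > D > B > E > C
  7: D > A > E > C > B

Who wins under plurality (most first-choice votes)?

First-place votes: A 6, B 0, C 4, D 7, E 11.

E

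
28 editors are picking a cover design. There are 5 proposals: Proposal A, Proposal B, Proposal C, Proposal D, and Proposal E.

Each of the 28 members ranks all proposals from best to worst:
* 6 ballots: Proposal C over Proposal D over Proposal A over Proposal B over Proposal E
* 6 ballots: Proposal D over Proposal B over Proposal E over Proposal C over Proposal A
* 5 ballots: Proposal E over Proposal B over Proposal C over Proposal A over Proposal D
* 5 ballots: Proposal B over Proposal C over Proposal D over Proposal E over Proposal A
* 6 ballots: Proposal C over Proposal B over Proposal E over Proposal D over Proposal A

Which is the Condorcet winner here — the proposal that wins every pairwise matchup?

Proposal B

Proposal B vs Proposal A: 22–6
Proposal B vs Proposal C: 16–12
Proposal B vs Proposal D: 16–12
Proposal B vs Proposal E: 23–5
Proposal B beats every other proposal.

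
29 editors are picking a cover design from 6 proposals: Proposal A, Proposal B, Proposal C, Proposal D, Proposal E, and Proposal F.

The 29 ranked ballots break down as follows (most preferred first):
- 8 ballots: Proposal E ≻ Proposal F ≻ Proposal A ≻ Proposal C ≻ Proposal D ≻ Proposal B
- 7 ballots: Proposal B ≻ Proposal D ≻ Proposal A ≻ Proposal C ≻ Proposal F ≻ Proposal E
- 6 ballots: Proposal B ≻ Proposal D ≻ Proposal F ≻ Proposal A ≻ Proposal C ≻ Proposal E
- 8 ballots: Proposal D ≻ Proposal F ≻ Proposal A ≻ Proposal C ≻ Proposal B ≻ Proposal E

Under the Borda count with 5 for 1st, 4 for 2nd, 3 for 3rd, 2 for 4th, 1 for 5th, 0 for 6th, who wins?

Proposal A: 8×3 + 7×3 + 6×2 + 8×3 = 81
Proposal B: 8×0 + 7×5 + 6×5 + 8×1 = 73
Proposal C: 8×2 + 7×2 + 6×1 + 8×2 = 52
Proposal D: 8×1 + 7×4 + 6×4 + 8×5 = 100
Proposal E: 8×5 + 7×0 + 6×0 + 8×0 = 40
Proposal F: 8×4 + 7×1 + 6×3 + 8×4 = 89

Proposal D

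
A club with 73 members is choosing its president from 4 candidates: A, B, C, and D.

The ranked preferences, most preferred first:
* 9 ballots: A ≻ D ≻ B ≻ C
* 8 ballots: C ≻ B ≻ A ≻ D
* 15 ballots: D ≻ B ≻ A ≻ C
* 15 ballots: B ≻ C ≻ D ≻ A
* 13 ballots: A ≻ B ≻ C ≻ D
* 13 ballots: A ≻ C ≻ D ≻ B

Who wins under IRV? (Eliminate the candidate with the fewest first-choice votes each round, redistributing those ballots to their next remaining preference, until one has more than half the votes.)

B

Round 1: A 35, B 15, C 8, D 15. C eliminated.
Round 2: A 35, B 23, D 15. D eliminated.
Round 3: A 35, B 38. B has a majority (≥37).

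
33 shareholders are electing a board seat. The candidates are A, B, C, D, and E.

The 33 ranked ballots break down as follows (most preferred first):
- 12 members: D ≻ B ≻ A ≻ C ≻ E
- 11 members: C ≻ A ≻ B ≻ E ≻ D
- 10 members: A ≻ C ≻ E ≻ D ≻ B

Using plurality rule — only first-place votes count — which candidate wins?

First-place votes: A 10, B 0, C 11, D 12, E 0.

D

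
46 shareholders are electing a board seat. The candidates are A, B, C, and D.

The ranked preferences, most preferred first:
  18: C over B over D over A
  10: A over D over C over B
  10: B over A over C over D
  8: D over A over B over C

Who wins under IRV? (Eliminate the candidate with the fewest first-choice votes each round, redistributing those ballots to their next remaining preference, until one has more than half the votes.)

A

Round 1: A 10, B 10, C 18, D 8. D eliminated.
Round 2: A 18, B 10, C 18. B eliminated.
Round 3: A 28, C 18. A has a majority (≥24).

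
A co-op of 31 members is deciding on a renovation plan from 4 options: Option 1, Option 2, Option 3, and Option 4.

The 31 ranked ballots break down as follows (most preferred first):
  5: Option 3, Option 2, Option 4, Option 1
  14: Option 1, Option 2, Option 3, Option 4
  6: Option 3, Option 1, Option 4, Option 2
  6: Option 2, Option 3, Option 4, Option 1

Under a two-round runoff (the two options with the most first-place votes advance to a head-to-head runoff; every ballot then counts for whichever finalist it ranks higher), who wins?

Option 3

Round 1 first-place votes: Option 1 14, Option 2 6, Option 3 11, Option 4 0. Option 1 and Option 3 advance.
Runoff: Option 1 is ranked above Option 3 on 14 ballots, Option 3 above Option 1 on 17.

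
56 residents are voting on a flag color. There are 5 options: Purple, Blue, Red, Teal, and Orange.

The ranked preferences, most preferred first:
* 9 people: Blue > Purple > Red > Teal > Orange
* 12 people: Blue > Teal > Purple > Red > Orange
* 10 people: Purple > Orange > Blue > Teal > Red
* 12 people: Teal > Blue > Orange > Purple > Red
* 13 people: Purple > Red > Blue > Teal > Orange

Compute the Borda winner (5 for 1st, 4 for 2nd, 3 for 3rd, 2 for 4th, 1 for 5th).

Blue

Purple: 9×4 + 12×3 + 10×5 + 12×2 + 13×5 = 211
Blue: 9×5 + 12×5 + 10×3 + 12×4 + 13×3 = 222
Red: 9×3 + 12×2 + 10×1 + 12×1 + 13×4 = 125
Teal: 9×2 + 12×4 + 10×2 + 12×5 + 13×2 = 172
Orange: 9×1 + 12×1 + 10×4 + 12×3 + 13×1 = 110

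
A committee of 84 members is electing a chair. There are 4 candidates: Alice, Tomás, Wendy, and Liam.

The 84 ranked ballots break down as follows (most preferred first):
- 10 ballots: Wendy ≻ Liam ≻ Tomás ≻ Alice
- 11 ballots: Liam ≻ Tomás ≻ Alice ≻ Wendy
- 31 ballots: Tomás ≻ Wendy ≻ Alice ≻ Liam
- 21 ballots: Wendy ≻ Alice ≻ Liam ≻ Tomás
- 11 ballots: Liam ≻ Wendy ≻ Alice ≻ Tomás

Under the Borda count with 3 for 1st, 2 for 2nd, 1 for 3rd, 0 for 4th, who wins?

Alice: 10×0 + 11×1 + 31×1 + 21×2 + 11×1 = 95
Tomás: 10×1 + 11×2 + 31×3 + 21×0 + 11×0 = 125
Wendy: 10×3 + 11×0 + 31×2 + 21×3 + 11×2 = 177
Liam: 10×2 + 11×3 + 31×0 + 21×1 + 11×3 = 107

Wendy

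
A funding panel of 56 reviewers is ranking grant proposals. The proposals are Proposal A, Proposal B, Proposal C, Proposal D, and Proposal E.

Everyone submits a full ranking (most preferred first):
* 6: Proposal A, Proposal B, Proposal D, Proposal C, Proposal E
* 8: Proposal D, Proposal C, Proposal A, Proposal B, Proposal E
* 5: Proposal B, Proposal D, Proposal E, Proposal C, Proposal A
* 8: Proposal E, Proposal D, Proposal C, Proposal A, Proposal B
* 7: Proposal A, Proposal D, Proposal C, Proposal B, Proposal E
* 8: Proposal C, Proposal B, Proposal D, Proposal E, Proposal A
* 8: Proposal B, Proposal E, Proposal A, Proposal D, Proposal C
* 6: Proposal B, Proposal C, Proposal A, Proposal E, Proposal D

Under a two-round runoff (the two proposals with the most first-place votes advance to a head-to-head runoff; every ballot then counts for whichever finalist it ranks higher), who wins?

Round 1 first-place votes: Proposal A 13, Proposal B 19, Proposal C 8, Proposal D 8, Proposal E 8. Proposal B and Proposal A advance.
Runoff: Proposal B is ranked above Proposal A on 27 ballots, Proposal A above Proposal B on 29.

Proposal A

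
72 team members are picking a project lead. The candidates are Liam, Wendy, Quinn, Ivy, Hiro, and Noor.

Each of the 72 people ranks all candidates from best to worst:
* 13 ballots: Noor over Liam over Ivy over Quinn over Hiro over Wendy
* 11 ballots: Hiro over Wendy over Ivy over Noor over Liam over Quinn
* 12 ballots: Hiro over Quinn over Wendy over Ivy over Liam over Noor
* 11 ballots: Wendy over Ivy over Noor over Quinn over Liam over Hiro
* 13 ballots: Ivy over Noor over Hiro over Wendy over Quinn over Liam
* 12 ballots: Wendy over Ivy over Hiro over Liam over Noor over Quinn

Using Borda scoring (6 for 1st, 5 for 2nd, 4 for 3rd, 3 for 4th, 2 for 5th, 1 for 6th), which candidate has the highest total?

Ivy

Liam: 13×5 + 11×2 + 12×2 + 11×2 + 13×1 + 12×3 = 182
Wendy: 13×1 + 11×5 + 12×4 + 11×6 + 13×3 + 12×6 = 293
Quinn: 13×3 + 11×1 + 12×5 + 11×3 + 13×2 + 12×1 = 181
Ivy: 13×4 + 11×4 + 12×3 + 11×5 + 13×6 + 12×5 = 325
Hiro: 13×2 + 11×6 + 12×6 + 11×1 + 13×4 + 12×4 = 275
Noor: 13×6 + 11×3 + 12×1 + 11×4 + 13×5 + 12×2 = 256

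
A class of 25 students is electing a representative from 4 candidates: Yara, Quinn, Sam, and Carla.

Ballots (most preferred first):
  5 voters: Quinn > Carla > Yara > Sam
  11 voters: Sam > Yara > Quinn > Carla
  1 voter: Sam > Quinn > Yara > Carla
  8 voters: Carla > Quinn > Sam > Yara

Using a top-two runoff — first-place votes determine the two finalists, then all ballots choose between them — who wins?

Carla

Round 1 first-place votes: Yara 0, Quinn 5, Sam 12, Carla 8. Sam and Carla advance.
Runoff: Sam is ranked above Carla on 12 ballots, Carla above Sam on 13.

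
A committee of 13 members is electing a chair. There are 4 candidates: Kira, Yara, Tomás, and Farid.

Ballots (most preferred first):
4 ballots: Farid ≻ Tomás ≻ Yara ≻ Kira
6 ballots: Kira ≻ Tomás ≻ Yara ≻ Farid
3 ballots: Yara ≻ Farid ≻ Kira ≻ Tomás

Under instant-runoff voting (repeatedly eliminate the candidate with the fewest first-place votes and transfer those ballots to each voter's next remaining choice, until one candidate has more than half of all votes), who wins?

Round 1: Kira 6, Yara 3, Tomás 0, Farid 4. Tomás eliminated.
Round 2: Kira 6, Yara 3, Farid 4. Yara eliminated.
Round 3: Kira 6, Farid 7. Farid has a majority (≥7).

Farid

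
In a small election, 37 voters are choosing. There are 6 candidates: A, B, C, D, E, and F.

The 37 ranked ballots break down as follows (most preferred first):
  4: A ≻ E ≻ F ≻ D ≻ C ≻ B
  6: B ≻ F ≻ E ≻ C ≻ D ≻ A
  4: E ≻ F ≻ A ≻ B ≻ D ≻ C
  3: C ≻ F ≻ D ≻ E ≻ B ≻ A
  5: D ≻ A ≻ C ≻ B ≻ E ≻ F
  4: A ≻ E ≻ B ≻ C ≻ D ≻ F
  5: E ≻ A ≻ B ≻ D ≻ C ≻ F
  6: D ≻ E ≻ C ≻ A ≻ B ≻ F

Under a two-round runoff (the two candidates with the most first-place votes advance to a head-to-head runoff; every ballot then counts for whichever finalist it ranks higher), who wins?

Round 1 first-place votes: A 8, B 6, C 3, D 11, E 9, F 0. D and E advance.
Runoff: D is ranked above E on 14 ballots, E above D on 23.

E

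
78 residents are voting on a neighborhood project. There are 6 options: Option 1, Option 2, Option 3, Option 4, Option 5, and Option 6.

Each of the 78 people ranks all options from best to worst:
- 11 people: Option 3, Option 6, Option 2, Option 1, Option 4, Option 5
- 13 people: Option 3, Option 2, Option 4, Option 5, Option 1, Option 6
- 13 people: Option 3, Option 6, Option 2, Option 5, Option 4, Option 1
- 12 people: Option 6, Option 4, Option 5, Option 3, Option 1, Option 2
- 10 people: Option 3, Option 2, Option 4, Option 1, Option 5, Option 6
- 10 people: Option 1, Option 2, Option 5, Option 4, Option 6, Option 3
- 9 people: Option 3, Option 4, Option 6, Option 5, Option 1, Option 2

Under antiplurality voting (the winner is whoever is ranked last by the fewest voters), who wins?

Option 4

Last-place votes: Option 1 13, Option 2 21, Option 3 10, Option 4 0, Option 5 11, Option 6 23.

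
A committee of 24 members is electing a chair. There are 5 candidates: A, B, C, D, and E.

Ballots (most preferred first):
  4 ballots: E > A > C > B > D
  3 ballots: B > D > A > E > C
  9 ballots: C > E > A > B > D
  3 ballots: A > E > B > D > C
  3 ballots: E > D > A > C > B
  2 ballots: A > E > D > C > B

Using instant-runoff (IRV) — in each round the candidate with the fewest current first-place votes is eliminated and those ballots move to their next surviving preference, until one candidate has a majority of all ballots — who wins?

A

Round 1: A 5, B 3, C 9, D 0, E 7. D eliminated.
Round 2: A 5, B 3, C 9, E 7. B eliminated.
Round 3: A 8, C 9, E 7. E eliminated.
Round 4: A 15, C 9. A has a majority (≥13).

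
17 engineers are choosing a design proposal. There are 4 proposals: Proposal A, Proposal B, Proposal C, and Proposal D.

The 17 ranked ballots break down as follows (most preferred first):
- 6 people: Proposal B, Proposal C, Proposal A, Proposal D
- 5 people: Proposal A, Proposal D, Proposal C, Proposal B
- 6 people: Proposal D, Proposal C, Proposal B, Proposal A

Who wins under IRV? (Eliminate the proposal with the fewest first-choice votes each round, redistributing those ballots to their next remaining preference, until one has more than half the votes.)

Round 1: Proposal A 5, Proposal B 6, Proposal C 0, Proposal D 6. Proposal C eliminated.
Round 2: Proposal A 5, Proposal B 6, Proposal D 6. Proposal A eliminated.
Round 3: Proposal B 6, Proposal D 11. Proposal D has a majority (≥9).

Proposal D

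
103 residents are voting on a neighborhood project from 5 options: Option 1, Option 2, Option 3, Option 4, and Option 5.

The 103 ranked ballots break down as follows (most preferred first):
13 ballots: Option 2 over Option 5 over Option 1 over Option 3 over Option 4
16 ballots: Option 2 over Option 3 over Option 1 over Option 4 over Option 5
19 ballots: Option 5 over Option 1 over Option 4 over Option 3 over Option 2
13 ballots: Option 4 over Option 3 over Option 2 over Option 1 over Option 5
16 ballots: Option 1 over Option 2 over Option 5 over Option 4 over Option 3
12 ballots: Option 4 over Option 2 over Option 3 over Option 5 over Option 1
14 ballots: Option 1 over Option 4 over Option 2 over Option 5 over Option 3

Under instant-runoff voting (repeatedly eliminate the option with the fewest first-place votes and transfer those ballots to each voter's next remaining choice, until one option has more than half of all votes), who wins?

Option 2

Round 1: Option 1 30, Option 2 29, Option 3 0, Option 4 25, Option 5 19. Option 3 eliminated.
Round 2: Option 1 30, Option 2 29, Option 4 25, Option 5 19. Option 5 eliminated.
Round 3: Option 1 49, Option 2 29, Option 4 25. Option 4 eliminated.
Round 4: Option 1 49, Option 2 54. Option 2 has a majority (≥52).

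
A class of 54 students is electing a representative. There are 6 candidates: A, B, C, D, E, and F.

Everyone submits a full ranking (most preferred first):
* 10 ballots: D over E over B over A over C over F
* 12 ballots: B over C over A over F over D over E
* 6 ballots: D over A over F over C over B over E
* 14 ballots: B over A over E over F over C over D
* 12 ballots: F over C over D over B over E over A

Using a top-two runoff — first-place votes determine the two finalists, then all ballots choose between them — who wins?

Round 1 first-place votes: A 0, B 26, C 0, D 16, E 0, F 12. B and D advance.
Runoff: B is ranked above D on 26 ballots, D above B on 28.

D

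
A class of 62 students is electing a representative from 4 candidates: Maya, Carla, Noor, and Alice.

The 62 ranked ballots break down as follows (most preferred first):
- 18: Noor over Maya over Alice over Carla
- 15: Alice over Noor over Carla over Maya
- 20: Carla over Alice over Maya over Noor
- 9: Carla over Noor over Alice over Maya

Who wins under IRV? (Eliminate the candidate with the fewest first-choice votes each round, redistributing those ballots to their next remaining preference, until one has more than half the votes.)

Noor

Round 1: Maya 0, Carla 29, Noor 18, Alice 15. Maya eliminated.
Round 2: Carla 29, Noor 18, Alice 15. Alice eliminated.
Round 3: Carla 29, Noor 33. Noor has a majority (≥32).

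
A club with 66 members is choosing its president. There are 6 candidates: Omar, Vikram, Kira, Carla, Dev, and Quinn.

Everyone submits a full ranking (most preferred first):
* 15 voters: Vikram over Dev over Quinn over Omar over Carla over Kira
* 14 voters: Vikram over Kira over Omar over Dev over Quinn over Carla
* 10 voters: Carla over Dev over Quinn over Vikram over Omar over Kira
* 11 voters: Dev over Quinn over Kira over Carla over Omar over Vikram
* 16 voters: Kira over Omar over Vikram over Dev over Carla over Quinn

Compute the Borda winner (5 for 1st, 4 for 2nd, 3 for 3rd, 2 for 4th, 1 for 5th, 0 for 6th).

Dev

Omar: 15×2 + 14×3 + 10×1 + 11×1 + 16×4 = 157
Vikram: 15×5 + 14×5 + 10×2 + 11×0 + 16×3 = 213
Kira: 15×0 + 14×4 + 10×0 + 11×3 + 16×5 = 169
Carla: 15×1 + 14×0 + 10×5 + 11×2 + 16×1 = 103
Dev: 15×4 + 14×2 + 10×4 + 11×5 + 16×2 = 215
Quinn: 15×3 + 14×1 + 10×3 + 11×4 + 16×0 = 133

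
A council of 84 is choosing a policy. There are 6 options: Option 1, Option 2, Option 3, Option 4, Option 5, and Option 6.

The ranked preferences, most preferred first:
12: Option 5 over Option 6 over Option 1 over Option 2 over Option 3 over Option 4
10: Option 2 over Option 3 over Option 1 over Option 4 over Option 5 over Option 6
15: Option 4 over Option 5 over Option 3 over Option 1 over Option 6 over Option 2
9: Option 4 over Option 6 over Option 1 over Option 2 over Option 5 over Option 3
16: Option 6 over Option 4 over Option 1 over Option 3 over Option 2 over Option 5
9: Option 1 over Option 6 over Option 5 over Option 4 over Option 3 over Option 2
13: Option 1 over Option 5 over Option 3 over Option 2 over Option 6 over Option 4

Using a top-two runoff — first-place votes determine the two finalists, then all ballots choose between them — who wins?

Round 1 first-place votes: Option 1 22, Option 2 10, Option 3 0, Option 4 24, Option 5 12, Option 6 16. Option 4 and Option 1 advance.
Runoff: Option 4 is ranked above Option 1 on 40 ballots, Option 1 above Option 4 on 44.

Option 1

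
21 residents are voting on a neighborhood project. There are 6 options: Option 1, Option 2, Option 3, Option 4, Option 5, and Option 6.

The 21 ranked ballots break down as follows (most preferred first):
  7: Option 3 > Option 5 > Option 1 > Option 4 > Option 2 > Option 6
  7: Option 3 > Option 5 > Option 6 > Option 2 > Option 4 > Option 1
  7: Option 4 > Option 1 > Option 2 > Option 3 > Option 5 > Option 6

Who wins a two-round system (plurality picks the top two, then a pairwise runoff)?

Option 3

Round 1 first-place votes: Option 1 0, Option 2 0, Option 3 14, Option 4 7, Option 5 0, Option 6 0. Option 3 and Option 4 advance.
Runoff: Option 3 is ranked above Option 4 on 14 ballots, Option 4 above Option 3 on 7.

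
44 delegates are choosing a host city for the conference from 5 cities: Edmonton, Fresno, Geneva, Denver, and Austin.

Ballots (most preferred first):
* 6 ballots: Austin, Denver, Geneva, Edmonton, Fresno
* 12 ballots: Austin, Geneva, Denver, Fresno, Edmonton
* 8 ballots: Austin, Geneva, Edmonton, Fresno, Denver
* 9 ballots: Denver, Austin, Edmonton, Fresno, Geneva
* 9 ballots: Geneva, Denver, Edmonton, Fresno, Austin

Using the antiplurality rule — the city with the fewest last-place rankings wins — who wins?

Last-place votes: Edmonton 12, Fresno 6, Geneva 9, Denver 8, Austin 9.

Fresno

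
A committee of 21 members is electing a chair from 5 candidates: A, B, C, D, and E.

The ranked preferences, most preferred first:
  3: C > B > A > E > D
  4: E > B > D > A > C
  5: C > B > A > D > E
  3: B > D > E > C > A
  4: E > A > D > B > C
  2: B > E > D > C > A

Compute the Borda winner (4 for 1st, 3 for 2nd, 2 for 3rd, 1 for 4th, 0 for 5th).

B

A: 3×2 + 4×1 + 5×2 + 3×0 + 4×3 + 2×0 = 32
B: 3×3 + 4×3 + 5×3 + 3×4 + 4×1 + 2×4 = 60
C: 3×4 + 4×0 + 5×4 + 3×1 + 4×0 + 2×1 = 37
D: 3×0 + 4×2 + 5×1 + 3×3 + 4×2 + 2×2 = 34
E: 3×1 + 4×4 + 5×0 + 3×2 + 4×4 + 2×3 = 47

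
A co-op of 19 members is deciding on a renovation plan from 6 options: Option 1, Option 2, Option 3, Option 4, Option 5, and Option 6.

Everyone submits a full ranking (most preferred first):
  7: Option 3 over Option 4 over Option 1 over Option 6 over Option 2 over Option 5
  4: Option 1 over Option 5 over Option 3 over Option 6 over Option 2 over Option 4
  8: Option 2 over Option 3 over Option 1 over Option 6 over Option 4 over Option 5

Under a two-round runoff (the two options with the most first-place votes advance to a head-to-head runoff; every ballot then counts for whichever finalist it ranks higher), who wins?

Round 1 first-place votes: Option 1 4, Option 2 8, Option 3 7, Option 4 0, Option 5 0, Option 6 0. Option 2 and Option 3 advance.
Runoff: Option 2 is ranked above Option 3 on 8 ballots, Option 3 above Option 2 on 11.

Option 3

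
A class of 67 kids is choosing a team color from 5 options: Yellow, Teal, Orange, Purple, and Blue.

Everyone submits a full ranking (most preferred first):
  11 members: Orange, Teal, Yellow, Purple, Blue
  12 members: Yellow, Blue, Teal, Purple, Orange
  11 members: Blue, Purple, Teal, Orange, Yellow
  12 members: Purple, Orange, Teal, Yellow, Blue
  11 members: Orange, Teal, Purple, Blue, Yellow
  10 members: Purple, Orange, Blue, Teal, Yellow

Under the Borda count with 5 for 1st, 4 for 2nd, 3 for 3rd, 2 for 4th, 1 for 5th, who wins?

Purple

Yellow: 11×3 + 12×5 + 11×1 + 12×2 + 11×1 + 10×1 = 149
Teal: 11×4 + 12×3 + 11×3 + 12×3 + 11×4 + 10×2 = 213
Orange: 11×5 + 12×1 + 11×2 + 12×4 + 11×5 + 10×4 = 232
Purple: 11×2 + 12×2 + 11×4 + 12×5 + 11×3 + 10×5 = 233
Blue: 11×1 + 12×4 + 11×5 + 12×1 + 11×2 + 10×3 = 178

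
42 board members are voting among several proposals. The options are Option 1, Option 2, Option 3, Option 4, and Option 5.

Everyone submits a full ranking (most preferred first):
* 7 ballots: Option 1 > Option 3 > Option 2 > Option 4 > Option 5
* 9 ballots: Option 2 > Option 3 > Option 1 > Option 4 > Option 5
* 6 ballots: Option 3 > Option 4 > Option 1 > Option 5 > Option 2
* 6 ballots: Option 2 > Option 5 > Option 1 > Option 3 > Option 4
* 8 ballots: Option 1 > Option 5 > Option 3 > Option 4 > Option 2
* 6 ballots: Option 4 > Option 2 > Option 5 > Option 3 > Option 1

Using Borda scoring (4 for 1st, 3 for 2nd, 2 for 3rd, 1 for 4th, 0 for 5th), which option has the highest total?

Option 1

Option 1: 7×4 + 9×2 + 6×2 + 6×2 + 8×4 + 6×0 = 102
Option 2: 7×2 + 9×4 + 6×0 + 6×4 + 8×0 + 6×3 = 92
Option 3: 7×3 + 9×3 + 6×4 + 6×1 + 8×2 + 6×1 = 100
Option 4: 7×1 + 9×1 + 6×3 + 6×0 + 8×1 + 6×4 = 66
Option 5: 7×0 + 9×0 + 6×1 + 6×3 + 8×3 + 6×2 = 60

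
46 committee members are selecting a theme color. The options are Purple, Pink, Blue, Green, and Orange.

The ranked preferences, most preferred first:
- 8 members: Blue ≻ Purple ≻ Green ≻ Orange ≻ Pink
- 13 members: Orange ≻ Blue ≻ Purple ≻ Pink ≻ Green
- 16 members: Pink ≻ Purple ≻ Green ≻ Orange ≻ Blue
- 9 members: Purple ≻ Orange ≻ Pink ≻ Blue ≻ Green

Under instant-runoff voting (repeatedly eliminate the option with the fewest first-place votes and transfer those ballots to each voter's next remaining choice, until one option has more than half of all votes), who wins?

Purple

Round 1: Purple 9, Pink 16, Blue 8, Green 0, Orange 13. Green eliminated.
Round 2: Purple 9, Pink 16, Blue 8, Orange 13. Blue eliminated.
Round 3: Purple 17, Pink 16, Orange 13. Orange eliminated.
Round 4: Purple 30, Pink 16. Purple has a majority (≥24).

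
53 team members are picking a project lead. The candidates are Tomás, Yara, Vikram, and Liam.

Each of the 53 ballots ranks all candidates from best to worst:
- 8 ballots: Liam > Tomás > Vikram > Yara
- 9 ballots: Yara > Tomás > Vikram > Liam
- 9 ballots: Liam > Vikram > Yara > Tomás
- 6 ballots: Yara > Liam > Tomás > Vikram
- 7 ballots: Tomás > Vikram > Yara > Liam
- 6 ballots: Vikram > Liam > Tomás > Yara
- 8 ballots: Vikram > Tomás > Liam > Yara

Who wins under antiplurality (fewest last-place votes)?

Last-place votes: Tomás 9, Yara 22, Vikram 6, Liam 16.

Vikram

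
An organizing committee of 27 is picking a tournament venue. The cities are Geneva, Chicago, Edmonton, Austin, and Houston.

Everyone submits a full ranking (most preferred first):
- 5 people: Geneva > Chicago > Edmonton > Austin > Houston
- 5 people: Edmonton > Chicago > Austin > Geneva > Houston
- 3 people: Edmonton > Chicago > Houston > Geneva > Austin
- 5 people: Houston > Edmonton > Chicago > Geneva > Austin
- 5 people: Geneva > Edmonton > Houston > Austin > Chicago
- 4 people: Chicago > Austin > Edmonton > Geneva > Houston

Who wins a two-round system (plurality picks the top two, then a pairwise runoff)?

Round 1 first-place votes: Geneva 10, Chicago 4, Edmonton 8, Austin 0, Houston 5. Geneva and Edmonton advance.
Runoff: Geneva is ranked above Edmonton on 10 ballots, Edmonton above Geneva on 17.

Edmonton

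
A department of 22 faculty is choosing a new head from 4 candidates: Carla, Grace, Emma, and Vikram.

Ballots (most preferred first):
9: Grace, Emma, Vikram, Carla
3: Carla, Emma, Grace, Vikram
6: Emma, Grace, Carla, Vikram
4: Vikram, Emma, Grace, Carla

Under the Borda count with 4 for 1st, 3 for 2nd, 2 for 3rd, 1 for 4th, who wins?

Emma

Carla: 9×1 + 3×4 + 6×2 + 4×1 = 37
Grace: 9×4 + 3×2 + 6×3 + 4×2 = 68
Emma: 9×3 + 3×3 + 6×4 + 4×3 = 72
Vikram: 9×2 + 3×1 + 6×1 + 4×4 = 43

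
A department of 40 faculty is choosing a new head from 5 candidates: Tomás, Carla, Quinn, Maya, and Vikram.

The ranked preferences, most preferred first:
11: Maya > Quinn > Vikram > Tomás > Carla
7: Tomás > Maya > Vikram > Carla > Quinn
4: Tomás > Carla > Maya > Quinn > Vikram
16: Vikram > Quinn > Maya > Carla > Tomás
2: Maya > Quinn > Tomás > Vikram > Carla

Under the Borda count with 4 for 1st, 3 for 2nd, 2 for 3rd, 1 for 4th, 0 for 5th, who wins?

Tomás: 11×1 + 7×4 + 4×4 + 16×0 + 2×2 = 59
Carla: 11×0 + 7×1 + 4×3 + 16×1 + 2×0 = 35
Quinn: 11×3 + 7×0 + 4×1 + 16×3 + 2×3 = 91
Maya: 11×4 + 7×3 + 4×2 + 16×2 + 2×4 = 113
Vikram: 11×2 + 7×2 + 4×0 + 16×4 + 2×1 = 102

Maya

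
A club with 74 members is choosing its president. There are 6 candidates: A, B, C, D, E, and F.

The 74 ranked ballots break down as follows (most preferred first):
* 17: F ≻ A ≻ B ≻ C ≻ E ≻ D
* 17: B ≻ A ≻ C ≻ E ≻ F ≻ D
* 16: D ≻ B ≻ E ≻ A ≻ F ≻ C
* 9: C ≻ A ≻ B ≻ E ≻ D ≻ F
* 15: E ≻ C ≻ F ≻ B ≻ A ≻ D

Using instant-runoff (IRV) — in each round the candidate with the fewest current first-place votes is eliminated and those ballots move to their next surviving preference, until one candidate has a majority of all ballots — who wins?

B

Round 1: A 0, B 17, C 9, D 16, E 15, F 17. A eliminated.
Round 2: B 17, C 9, D 16, E 15, F 17. C eliminated.
Round 3: B 26, D 16, E 15, F 17. E eliminated.
Round 4: B 26, D 16, F 32. D eliminated.
Round 5: B 42, F 32. B has a majority (≥38).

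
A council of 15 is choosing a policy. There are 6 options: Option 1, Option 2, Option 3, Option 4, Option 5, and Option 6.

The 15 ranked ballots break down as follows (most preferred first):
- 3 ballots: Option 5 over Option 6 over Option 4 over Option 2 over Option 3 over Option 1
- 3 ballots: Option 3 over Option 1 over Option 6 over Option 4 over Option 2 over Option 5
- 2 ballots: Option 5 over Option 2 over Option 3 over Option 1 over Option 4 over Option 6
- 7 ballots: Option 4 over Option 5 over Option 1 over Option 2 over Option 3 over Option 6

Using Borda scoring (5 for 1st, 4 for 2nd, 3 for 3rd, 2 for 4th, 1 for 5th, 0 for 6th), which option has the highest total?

Option 5

Option 1: 3×0 + 3×4 + 2×2 + 7×3 = 37
Option 2: 3×2 + 3×1 + 2×4 + 7×2 = 31
Option 3: 3×1 + 3×5 + 2×3 + 7×1 = 31
Option 4: 3×3 + 3×2 + 2×1 + 7×5 = 52
Option 5: 3×5 + 3×0 + 2×5 + 7×4 = 53
Option 6: 3×4 + 3×3 + 2×0 + 7×0 = 21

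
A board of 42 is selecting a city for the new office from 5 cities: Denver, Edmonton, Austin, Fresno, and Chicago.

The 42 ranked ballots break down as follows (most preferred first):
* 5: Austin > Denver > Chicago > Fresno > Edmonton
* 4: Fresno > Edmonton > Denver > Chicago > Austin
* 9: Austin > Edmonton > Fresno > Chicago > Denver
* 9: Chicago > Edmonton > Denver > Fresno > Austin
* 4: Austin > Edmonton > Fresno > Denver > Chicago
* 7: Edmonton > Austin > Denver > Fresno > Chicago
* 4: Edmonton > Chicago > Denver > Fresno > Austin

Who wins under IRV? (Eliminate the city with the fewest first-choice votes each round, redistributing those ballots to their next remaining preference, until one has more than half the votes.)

Edmonton

Round 1: Denver 0, Edmonton 11, Austin 18, Fresno 4, Chicago 9. Denver eliminated.
Round 2: Edmonton 11, Austin 18, Fresno 4, Chicago 9. Fresno eliminated.
Round 3: Edmonton 15, Austin 18, Chicago 9. Chicago eliminated.
Round 4: Edmonton 24, Austin 18. Edmonton has a majority (≥22).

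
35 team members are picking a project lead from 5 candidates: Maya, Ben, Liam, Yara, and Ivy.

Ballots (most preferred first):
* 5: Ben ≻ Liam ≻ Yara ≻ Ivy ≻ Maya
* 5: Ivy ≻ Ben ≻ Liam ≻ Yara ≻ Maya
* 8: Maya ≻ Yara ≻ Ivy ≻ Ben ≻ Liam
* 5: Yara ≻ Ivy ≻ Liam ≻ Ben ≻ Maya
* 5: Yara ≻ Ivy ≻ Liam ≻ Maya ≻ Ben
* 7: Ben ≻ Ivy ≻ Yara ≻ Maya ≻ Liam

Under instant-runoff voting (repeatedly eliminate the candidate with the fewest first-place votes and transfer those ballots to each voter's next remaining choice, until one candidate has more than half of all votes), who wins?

Round 1: Maya 8, Ben 12, Liam 0, Yara 10, Ivy 5. Liam eliminated.
Round 2: Maya 8, Ben 12, Yara 10, Ivy 5. Ivy eliminated.
Round 3: Maya 8, Ben 17, Yara 10. Maya eliminated.
Round 4: Ben 17, Yara 18. Yara has a majority (≥18).

Yara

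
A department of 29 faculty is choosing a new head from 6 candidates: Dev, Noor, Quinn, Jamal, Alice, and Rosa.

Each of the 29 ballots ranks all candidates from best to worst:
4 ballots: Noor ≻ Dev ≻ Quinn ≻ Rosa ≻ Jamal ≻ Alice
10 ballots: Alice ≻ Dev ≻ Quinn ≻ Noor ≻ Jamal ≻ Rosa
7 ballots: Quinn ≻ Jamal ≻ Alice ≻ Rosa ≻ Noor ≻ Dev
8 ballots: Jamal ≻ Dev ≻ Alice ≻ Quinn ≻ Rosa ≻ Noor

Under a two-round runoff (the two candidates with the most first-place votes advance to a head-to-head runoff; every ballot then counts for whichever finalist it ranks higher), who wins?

Jamal

Round 1 first-place votes: Dev 0, Noor 4, Quinn 7, Jamal 8, Alice 10, Rosa 0. Alice and Jamal advance.
Runoff: Alice is ranked above Jamal on 10 ballots, Jamal above Alice on 19.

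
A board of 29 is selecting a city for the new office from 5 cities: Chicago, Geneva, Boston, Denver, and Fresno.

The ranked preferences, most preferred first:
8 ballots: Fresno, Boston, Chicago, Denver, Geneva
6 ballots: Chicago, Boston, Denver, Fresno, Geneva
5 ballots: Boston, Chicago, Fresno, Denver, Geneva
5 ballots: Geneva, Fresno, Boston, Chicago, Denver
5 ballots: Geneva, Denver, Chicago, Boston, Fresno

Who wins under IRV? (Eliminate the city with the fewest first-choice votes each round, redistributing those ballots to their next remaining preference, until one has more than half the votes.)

Round 1: Chicago 6, Geneva 10, Boston 5, Denver 0, Fresno 8. Denver eliminated.
Round 2: Chicago 6, Geneva 10, Boston 5, Fresno 8. Boston eliminated.
Round 3: Chicago 11, Geneva 10, Fresno 8. Fresno eliminated.
Round 4: Chicago 19, Geneva 10. Chicago has a majority (≥15).

Chicago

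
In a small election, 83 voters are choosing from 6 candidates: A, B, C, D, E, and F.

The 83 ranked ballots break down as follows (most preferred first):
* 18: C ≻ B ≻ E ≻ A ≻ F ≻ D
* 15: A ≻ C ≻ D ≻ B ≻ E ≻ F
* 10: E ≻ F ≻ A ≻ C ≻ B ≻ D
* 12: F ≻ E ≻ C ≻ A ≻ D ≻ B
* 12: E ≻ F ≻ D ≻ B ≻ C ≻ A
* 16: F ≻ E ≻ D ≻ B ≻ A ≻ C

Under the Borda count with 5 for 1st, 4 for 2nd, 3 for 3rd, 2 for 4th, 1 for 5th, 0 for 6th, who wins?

A: 18×2 + 15×5 + 10×3 + 12×2 + 12×0 + 16×1 = 181
B: 18×4 + 15×2 + 10×1 + 12×0 + 12×2 + 16×2 = 168
C: 18×5 + 15×4 + 10×2 + 12×3 + 12×1 + 16×0 = 218
D: 18×0 + 15×3 + 10×0 + 12×1 + 12×3 + 16×3 = 141
E: 18×3 + 15×1 + 10×5 + 12×4 + 12×5 + 16×4 = 291
F: 18×1 + 15×0 + 10×4 + 12×5 + 12×4 + 16×5 = 246

E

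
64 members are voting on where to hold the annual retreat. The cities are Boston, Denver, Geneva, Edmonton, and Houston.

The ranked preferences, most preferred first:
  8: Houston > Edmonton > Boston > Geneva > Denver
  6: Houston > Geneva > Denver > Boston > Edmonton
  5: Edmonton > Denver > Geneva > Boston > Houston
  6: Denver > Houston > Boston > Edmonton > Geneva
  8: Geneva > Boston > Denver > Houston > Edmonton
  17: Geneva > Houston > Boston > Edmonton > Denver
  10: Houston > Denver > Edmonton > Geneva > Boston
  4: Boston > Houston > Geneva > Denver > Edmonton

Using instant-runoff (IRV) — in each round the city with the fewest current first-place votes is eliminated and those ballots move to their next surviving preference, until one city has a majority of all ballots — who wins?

Round 1: Boston 4, Denver 6, Geneva 25, Edmonton 5, Houston 24. Boston eliminated.
Round 2: Denver 6, Geneva 25, Edmonton 5, Houston 28. Edmonton eliminated.
Round 3: Denver 11, Geneva 25, Houston 28. Denver eliminated.
Round 4: Geneva 30, Houston 34. Houston has a majority (≥33).

Houston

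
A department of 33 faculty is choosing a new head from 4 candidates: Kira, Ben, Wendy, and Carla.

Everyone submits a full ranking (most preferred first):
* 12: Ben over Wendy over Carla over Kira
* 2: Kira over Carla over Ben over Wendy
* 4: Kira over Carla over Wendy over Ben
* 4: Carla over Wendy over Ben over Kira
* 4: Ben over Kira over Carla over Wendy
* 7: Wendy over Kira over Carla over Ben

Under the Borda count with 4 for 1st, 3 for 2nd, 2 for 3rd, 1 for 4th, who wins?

Wendy

Kira: 12×1 + 2×4 + 4×4 + 4×1 + 4×3 + 7×3 = 73
Ben: 12×4 + 2×2 + 4×1 + 4×2 + 4×4 + 7×1 = 87
Wendy: 12×3 + 2×1 + 4×2 + 4×3 + 4×1 + 7×4 = 90
Carla: 12×2 + 2×3 + 4×3 + 4×4 + 4×2 + 7×2 = 80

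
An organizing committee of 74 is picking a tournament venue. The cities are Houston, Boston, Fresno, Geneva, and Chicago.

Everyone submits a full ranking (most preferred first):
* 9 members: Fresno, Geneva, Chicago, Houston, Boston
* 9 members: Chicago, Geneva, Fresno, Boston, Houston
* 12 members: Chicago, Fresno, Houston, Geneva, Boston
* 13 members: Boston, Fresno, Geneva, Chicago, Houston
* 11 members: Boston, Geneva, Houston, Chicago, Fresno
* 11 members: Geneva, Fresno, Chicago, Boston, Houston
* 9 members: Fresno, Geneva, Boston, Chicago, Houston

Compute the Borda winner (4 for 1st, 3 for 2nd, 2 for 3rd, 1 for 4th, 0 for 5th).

Houston: 9×1 + 9×0 + 12×2 + 13×0 + 11×2 + 11×0 + 9×0 = 55
Boston: 9×0 + 9×1 + 12×0 + 13×4 + 11×4 + 11×1 + 9×2 = 134
Fresno: 9×4 + 9×2 + 12×3 + 13×3 + 11×0 + 11×3 + 9×4 = 198
Geneva: 9×3 + 9×3 + 12×1 + 13×2 + 11×3 + 11×4 + 9×3 = 196
Chicago: 9×2 + 9×4 + 12×4 + 13×1 + 11×1 + 11×2 + 9×1 = 157

Fresno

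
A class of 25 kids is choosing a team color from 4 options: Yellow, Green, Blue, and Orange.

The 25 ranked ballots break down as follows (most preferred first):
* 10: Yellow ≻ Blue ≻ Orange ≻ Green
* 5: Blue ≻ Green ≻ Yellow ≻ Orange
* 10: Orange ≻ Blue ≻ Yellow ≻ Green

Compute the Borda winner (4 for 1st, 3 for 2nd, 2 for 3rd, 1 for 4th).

Yellow: 10×4 + 5×2 + 10×2 = 70
Green: 10×1 + 5×3 + 10×1 = 35
Blue: 10×3 + 5×4 + 10×3 = 80
Orange: 10×2 + 5×1 + 10×4 = 65

Blue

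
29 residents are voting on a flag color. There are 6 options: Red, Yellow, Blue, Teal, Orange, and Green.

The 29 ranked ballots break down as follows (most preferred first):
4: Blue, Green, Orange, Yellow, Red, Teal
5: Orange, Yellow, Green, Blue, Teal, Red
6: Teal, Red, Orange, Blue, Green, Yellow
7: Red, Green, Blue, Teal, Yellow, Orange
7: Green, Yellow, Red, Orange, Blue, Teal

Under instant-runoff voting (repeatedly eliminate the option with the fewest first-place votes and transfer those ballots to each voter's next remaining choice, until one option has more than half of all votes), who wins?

Round 1: Red 7, Yellow 0, Blue 4, Teal 6, Orange 5, Green 7. Yellow eliminated.
Round 2: Red 7, Blue 4, Teal 6, Orange 5, Green 7. Blue eliminated.
Round 3: Red 7, Teal 6, Orange 5, Green 11. Orange eliminated.
Round 4: Red 7, Teal 6, Green 16. Green has a majority (≥15).

Green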